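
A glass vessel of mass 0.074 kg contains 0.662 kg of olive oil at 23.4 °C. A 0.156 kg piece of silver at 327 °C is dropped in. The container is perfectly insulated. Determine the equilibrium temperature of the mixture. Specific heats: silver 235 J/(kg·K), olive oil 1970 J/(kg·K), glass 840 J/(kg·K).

T_f ≈ 31.3 °C

Taking heat into each body as positive, Σ m c ΔT = 0:
0.156*235*(T − 327) + 0.662*1970*(T − 23.4) + 0.074*840*(T − 23.4) = 0
36.66(T − 327) + 1304.1(T − 23.4) + 62.16(T − 23.4) = 0
(36.66 + 1304.1 + 62.16) T = 36.66*327 + 1304.1*23.4 + 62.16*23.4
T = 43959/1403 ≈ 31.33 °C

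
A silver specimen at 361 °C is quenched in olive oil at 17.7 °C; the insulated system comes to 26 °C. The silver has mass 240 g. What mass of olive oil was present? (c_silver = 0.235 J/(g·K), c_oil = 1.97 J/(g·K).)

m ≈ 1160 g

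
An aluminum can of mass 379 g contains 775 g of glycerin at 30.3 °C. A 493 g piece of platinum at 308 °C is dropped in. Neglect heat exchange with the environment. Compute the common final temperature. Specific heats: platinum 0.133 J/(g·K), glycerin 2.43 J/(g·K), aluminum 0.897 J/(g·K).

Taking heat into each body as positive, Σ m c ΔT = 0:
493·0.133·(T − 308) + 775·2.43·(T − 30.3) + 379·0.897·(T − 30.3) = 0
65.57(T − 308) + 1883.3(T − 30.3) + 339.96(T − 30.3) = 0
2288.8 T = 87559
T = 87559/2288.8 ≈ 38.26 °C

T_f ≈ 38.3 °C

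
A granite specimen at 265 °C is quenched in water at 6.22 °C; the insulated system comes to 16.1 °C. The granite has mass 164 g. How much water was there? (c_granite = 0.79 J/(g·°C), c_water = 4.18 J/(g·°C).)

m ≈ 781 g

Heat lost by the granite = heat gained by the water:
164·0.79·(265 − 16.1) = m·4.18·(16.1 − 6.22)
41.3 m = 32247  ⇒  m ≈ 780.8 g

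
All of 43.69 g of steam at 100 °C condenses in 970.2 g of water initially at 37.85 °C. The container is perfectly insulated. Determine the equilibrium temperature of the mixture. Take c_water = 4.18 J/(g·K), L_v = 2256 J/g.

Energy balance with sensible and latent terms:
condense steam: −43.69×2256 = −98565
  condensate cools 100→T: 43.69×4.18×(T − 100) = 182.62(T − 100)
  water warms: 970.2×4.18×(T − 37.85) = 4055.4(T − 37.85)
4238.1 T = 98565 + 18262 + 153498 = 270325
T ≈ 63.79 °C — below 100 °C, confirming all the steam condensed.

T_f ≈ 63.8 °C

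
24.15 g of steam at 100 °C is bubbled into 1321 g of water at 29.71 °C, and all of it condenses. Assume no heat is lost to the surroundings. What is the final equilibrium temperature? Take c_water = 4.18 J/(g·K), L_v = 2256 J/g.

Conservation of energy gives ΣQ = 0:
latent heat released on condensation: 24.15×2256 = 54482
  condensed water 100 °C→T: 100.95(T − 100)
  original water: 5521.8(T − 29.71)
5622.7 T = 54482 + 10095 + 164052 = 228629
T ≈ 40.66 °C (< 100 °C, so full condensation is consistent).

T_f ≈ 40.7 °C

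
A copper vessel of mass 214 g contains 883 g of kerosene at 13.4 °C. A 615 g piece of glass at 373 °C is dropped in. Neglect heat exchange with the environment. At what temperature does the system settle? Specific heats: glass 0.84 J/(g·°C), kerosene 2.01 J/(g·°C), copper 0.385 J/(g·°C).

T_f ≈ 91.7 °C

T_f = Σ m_i c_i T_i / Σ m_i c_i:
T_f = (516.6·373 + 1774.8·13.4 + 82.39·13.4) / (516.6 + 1774.8 + 82.39)
    = 217579 / 2373.8 ≈ 91.66 °C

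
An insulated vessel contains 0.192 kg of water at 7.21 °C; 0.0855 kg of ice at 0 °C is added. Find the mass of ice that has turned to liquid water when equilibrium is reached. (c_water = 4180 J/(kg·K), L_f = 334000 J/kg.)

m_melted ≈ 0.0173 kg

Heat available from the water dropping to 0 °C: 0.192×4180×7.21 = 5786.5 J.
Fully melting the ice requires m_ice L_f = 0.0855×334000 = 28557 J.
That's not enough to melt it all — equilibrium is at 0 °C with ice remaining.
Mass melted = 5786.5/334000 ≈ 0.01732 kg.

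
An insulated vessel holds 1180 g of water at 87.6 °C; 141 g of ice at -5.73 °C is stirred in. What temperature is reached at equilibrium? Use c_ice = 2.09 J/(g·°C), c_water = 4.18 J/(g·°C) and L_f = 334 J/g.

Conservation of energy gives ΣQ = 0:
ice -5.73→0 °C: 141·2.09·5.73 = 1688.6; melt ice: 141·334 = 47094; warm the meltwater: 589.38 T; water cools: 1180·4.18·(T − 87.6) = 4932.4(T − 87.6)
5521.8 T = 432078 − 48783 = 383296
T ≈ 69.42 °C (positive, so assuming full melt was valid).

T_f ≈ 69.4 °C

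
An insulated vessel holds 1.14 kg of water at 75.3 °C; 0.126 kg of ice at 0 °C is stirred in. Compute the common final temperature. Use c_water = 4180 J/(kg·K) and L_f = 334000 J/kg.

Net heat exchanged in the isolated system is zero:
latent heat to melt: 0.126×334000 = 42084
  meltwater 0→T: 0.126×4180×T = 526.68 T
  water: 4765.2(T − 75.3)
5291.9 T = 358820 − 42084 = 316736
T ≈ 59.85 °C. Since T > 0 °C, the all-ice-melts assumption holds.

T_f ≈ 59.9 °C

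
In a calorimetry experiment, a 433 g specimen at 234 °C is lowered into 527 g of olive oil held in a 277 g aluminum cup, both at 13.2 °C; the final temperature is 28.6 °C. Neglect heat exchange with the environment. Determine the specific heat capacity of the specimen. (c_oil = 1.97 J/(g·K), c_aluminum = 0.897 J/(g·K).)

Net heat exchanged in the isolated system is zero:
433·c·(28.6 − 234) + 527·1.97·(28.6 − 13.2) + 277·0.897·(28.6 − 13.2) = 0
-88938 c = -19815
c = -19815/-88938 ≈ 0.2228 J/(g·K)

c ≈ 0.223 J/(g·K)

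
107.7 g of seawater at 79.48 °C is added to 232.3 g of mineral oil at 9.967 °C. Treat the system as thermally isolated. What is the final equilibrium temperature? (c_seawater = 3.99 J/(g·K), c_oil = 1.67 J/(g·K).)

Net heat exchanged in the isolated system is zero:
107.7·3.99·(T − 79.48) + 232.3·1.67·(T − 9.967) = 0
429.72(T − 79.48) + 387.94(T − 9.967) = 0
817.66 T = 38021
T = 38021/817.66 ≈ 46.50 °C

T_f ≈ 46.5 °C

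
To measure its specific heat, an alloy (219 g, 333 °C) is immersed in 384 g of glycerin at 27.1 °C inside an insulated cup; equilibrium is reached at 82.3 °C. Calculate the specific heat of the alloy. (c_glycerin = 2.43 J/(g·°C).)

m_s c (T_s − T_f) = m_glycerin c_glycerin (T_f − T_0):
219·c·(333 − 82.3) = 384·2.43·(82.3 − 27.1)
54903 c = 51508  ⇒  c ≈ 0.9382 J/(g·°C)

c ≈ 0.938 J/(g·°C)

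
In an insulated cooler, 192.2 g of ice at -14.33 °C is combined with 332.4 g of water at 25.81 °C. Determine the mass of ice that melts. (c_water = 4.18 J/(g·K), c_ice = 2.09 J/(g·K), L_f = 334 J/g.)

Heat available from the water dropping to 0 °C: 332.4×4.18×25.81 = 35861 J.
Warming the ice to 0 °C takes 192.2×2.09×14.33 = 5756.3 J, leaving 30105 J for melting.
Melting all 192.2 g of ice would need 192.2×334 = 64195 J.
30105 J < 64195 J, so only part of the ice melts and the system sits at 0 °C.
m_melt = 30105 / L_f = 90.13 g.

m_melted ≈ 90.1 g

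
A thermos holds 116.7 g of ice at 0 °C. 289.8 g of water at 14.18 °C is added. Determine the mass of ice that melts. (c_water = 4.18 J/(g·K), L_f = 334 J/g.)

m_melted ≈ 51.4 g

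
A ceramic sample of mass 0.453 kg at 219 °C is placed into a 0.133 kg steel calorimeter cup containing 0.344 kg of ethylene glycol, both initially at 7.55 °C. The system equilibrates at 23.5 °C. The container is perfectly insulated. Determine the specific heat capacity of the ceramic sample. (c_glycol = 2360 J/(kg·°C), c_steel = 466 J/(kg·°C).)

c ≈ 157 J/(kg·°C)

Energy conservation, ΣQ = 0:
0.453·c·(23.5 − 219) + 0.344·2360·(23.5 − 7.55) + 0.133·466·(23.5 − 7.55) = 0
-88.56 c = -13937
c = -13937/-88.56 ≈ 157.4 J/(kg·°C)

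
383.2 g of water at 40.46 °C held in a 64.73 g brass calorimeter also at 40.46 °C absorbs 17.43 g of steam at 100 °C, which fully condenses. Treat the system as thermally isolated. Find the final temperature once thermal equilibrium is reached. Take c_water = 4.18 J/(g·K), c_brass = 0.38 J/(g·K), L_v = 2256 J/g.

Taking heat into each body as positive, Σ m c ΔT = 0:
condense steam: −17.43·2256 = −39322
  condensate cools 100→T: 17.43·4.18·(T − 100) = 72.86(T − 100)
  water warms: 383.2·4.18·(T − 40.46) = 1601.8(T − 40.46)
  brass cup: 64.73·0.38·(T − 40.46) = 24.6(T − 40.46)
1699.2 T = 39322 + 7285.7 + 65803 = 112411
T ≈ 66.15 °C — below 100 °C, confirming all the steam condensed.

T_f ≈ 66.2 °C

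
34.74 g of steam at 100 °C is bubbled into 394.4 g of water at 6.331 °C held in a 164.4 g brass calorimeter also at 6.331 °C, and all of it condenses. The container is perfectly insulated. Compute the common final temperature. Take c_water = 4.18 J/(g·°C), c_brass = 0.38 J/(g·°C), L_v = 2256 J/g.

T_f ≈ 55.9 °C

Energy balance with sensible and latent terms:
steam→water at 100 °C releases m L_v = 34.74·2256 = 78373; condensate cools 100→T: 34.74·4.18·(T − 100) = 145.21(T − 100); original water: 1648.6(T − 6.331); cup: 62.47(T − 6.331)
1856.3 T = 78373 + 14521 + 10833 = 103728
T ≈ 55.88 °C (< 100 °C, so full condensation is consistent).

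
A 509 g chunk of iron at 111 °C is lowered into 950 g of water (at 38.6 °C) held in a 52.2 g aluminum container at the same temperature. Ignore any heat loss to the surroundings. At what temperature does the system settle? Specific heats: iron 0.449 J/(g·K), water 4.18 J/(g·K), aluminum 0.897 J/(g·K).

T_f ≈ 42.5 °C

Conservation of energy gives ΣQ = 0:
509·0.449·(T − 111) + 950·4.18·(T − 38.6) + 52.2·0.897·(T − 38.6) = 0
4246.4 T = 180456
T = 180456/4246.4 ≈ 42.50 °C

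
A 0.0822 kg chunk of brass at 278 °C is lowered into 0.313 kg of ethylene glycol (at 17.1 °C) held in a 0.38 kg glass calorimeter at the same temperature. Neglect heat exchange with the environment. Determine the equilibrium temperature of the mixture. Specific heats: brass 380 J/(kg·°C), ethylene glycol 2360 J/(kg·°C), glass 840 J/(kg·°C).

T_f ≈ 24.6 °C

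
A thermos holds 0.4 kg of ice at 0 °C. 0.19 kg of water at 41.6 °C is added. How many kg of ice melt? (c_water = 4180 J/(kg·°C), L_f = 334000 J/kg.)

m_melted ≈ 0.0989 kg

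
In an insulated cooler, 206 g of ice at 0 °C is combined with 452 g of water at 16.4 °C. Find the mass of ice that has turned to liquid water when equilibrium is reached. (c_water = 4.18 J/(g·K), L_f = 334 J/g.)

m_melted ≈ 92.8 g

Cooling the water to 0 °C releases 452×4.18×16.4 = 30986 J.
Melting all 206 g of ice would need 206×334 = 68804 J.
Since 30986 < 68804 J, not all the ice melts; equilibrium is at 0 °C.
m_melt = 30986 / L_f = 92.77 g.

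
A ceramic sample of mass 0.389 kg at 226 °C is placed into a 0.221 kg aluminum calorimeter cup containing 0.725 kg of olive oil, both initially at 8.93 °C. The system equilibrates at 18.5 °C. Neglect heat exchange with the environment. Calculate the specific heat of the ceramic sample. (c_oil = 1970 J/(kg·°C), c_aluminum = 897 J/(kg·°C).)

c ≈ 193 J/(kg·°C)

Let T be the final temperature. ΣQ_i = 0:
0.389·c·(18.5 − 226) + 0.725·1970·(18.5 − 8.93) + 0.221·897·(18.5 − 8.93) = 0
-80.72 c = -15565
c = -15565/-80.72 ≈ 192.8 J/(kg·°C)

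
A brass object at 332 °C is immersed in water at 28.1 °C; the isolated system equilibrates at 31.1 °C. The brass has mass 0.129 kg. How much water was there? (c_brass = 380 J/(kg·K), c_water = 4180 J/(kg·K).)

m ≈ 1.18 kg

Heat lost by the brass = heat gained by the water:
0.129·380·(332 − 31.1) = m·4180·(31.1 − 28.1)
12540 m = 14750  ⇒  m ≈ 1.176 kg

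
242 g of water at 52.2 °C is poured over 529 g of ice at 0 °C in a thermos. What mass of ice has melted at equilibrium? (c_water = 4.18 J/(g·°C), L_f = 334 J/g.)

m_melted ≈ 158 g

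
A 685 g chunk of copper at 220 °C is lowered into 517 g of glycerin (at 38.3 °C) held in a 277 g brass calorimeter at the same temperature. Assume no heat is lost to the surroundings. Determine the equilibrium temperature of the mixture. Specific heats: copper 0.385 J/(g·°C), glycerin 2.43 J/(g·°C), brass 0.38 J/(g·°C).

T_f ≈ 67.8 °C

Let T be the final temperature. ΣQ_i = 0:
685·0.385·(T − 220) + 517·2.43·(T − 38.3) + 277·0.38·(T − 38.3) = 0
263.73(T − 220) + 1256.3(T − 38.3) + 105.26(T − 38.3) = 0
(263.73 + 1256.3 + 105.26) T = 263.73·220 + 1256.3·38.3 + 105.26·38.3
T ≈ 67.78 °C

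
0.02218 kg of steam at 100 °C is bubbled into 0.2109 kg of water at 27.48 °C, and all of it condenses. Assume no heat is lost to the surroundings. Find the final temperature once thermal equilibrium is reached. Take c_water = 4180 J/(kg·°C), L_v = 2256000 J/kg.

Setting the total heat transfer to zero:
condense steam: −0.02218×2256000 = −50038
  condensate cools 100→T: 0.02218×4180×(T − 100) = 92.71(T − 100)
  water warms: 0.2109×4180×(T − 27.48) = 881.56(T − 27.48)
974.27 T = 50038 + 9271.2 + 24225 = 83535
T ≈ 85.74 °C — below 100 °C, confirming all the steam condensed.

T_f ≈ 85.7 °C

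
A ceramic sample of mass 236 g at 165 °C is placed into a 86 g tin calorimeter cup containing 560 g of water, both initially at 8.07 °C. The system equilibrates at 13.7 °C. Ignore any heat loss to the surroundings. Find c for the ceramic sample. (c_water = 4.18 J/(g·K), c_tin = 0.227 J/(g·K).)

c ≈ 0.372 J/(g·K)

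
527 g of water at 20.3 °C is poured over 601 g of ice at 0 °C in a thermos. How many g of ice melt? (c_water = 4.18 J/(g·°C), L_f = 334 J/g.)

m_melted ≈ 134 g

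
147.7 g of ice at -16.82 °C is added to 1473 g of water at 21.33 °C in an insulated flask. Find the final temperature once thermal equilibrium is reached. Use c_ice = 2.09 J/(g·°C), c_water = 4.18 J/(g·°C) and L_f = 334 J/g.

T_f ≈ 11.3 °C

Let T be the final temperature. ΣQ_i = 0:
ice -16.82→0 °C: 147.7·2.09·16.82 = 5192.2; melt ice: 147.7·334 = 49332; warm the meltwater: 617.39 T; water cools: 1473·4.18·(T − 21.33) = 6157.1(T − 21.33)
6774.5 T = 131332 − 54524 = 76808
T ≈ 11.34 °C. Since T > 0 °C, the all-ice-melts assumption holds.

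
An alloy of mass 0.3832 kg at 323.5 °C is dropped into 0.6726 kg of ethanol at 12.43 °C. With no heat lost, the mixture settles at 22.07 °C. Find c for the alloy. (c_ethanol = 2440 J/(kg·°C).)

c ≈ 137 J/(kg·°C)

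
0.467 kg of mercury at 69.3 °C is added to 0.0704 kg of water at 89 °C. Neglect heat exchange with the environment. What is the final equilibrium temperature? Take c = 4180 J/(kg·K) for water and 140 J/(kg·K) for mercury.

T_f ≈ 85.4 °C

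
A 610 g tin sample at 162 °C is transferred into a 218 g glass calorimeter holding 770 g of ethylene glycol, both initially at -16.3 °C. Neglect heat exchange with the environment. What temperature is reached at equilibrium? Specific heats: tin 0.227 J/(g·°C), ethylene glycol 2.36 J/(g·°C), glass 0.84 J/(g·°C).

T_f ≈ -4.8 °C

Conservation of energy gives ΣQ = 0:
610·0.227·(T − 162) + 770·2.36·(T − (-16.3)) + 218·0.84·(T − (-16.3)) = 0
138.47(T − 162) + 1817.2(T − (-16.3)) + 183.12(T − (-16.3)) = 0
(138.47 + 1817.2 + 183.12) T = 138.47·162 + 1817.2·(-16.3) + 183.12·(-16.3)
T ≈ -4.76 °C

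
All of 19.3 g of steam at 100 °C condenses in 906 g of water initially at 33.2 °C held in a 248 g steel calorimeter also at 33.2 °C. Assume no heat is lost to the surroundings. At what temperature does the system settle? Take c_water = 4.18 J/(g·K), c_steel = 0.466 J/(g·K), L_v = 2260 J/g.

Energy balance with sensible and latent terms:
steam→water at 100 °C releases m L_v = 19.3×2260 = 43618
  condensate cools 100→T: 19.3×4.18×(T − 100) = 80.67(T − 100)
  water warms: 906×4.18×(T − 33.2) = 3787.1(T − 33.2)
  cup: 115.57(T − 33.2)
3983.3 T = 43618 + 8067.4 + 129568 = 181253
T ≈ 45.50 °C (< 100 °C, so full condensation is consistent).

T_f ≈ 45.5 °C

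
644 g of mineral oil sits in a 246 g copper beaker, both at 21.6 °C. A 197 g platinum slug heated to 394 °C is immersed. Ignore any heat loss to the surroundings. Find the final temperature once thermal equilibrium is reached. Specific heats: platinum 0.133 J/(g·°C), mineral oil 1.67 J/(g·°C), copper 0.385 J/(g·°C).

With ΣQ=0 the equilibrium temperature is the m·c-weighted mean:
T_f = (26.2×394 + 1075.5×21.6 + 94.71×21.6) / (26.2 + 1075.5 + 94.71)
    = 35599 / 1196.4 ≈ 29.76 °C

T_f ≈ 29.8 °C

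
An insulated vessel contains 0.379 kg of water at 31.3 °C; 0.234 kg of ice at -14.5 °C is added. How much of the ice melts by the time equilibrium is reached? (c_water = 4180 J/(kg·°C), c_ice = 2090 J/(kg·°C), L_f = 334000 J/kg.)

m_melted ≈ 0.127 kg

Water can give up m c ΔT = 0.379·4180·31.3 = 49586 J before reaching 0 °C.
Of that, 0.234·2090·14.5 = 7091.4 J goes to bring the ice to 0 °C, leaving 42495 J.
To melt every bit of ice: 0.234·334000 = 78156 J.
42495 J < 78156 J, so only part of the ice melts and the system sits at 0 °C.
Mass melted = 42495/334000 ≈ 0.1272 kg.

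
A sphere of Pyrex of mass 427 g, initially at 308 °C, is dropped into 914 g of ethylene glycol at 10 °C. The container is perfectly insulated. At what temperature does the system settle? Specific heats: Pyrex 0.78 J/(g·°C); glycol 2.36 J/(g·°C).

Conservation of energy gives ΣQ = 0:
427*0.78*(T − 308) + 914*2.36*(T − 10) = 0
333.06(T − 308) + 2157(T − 10) = 0
(333.06 + 2157) T = 333.06*308 + 2157*10
T ≈ 49.86 °C

T_f ≈ 49.9 °C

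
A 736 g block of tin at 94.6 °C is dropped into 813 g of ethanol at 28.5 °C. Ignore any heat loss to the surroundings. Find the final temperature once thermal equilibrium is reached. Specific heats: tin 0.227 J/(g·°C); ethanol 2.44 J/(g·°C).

T_f ≈ 33.6 °C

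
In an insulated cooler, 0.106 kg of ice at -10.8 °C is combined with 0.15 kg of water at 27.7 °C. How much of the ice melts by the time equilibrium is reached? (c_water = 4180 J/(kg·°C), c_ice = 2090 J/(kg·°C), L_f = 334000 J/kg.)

m_melted ≈ 0.0448 kg

Cooling the water to 0 °C releases 0.15×4180×27.7 = 17368 J.
Warming the ice to 0 °C takes 0.106×2090×10.8 = 2392.6 J, leaving 14975 J for melting.
Fully melting the ice requires m_ice L_f = 0.106×334000 = 35404 J.
That's not enough to melt it all — equilibrium is at 0 °C with ice remaining.
m_melted×334000 = 14975  ⇒  m_melted ≈ 0.04484 kg.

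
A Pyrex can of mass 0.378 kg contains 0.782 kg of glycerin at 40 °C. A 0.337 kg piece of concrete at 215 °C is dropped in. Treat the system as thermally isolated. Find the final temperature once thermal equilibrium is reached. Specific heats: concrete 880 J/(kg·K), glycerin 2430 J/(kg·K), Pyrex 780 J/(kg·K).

Conservation of energy gives ΣQ = 0:
0.337·880·(T − 215) + 0.782·2430·(T − 40) + 0.378·780·(T − 40) = 0
296.56(T − 215) + 1900.3(T − 40) + 294.84(T − 40) = 0
2491.7 T = 151564
T = 151564/2491.7 ≈ 60.83 °C

T_f ≈ 60.8 °C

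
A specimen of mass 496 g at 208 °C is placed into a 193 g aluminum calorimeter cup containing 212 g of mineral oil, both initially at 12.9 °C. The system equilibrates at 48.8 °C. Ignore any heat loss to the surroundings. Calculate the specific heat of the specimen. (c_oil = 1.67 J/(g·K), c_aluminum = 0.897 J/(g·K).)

Heat gained plus heat lost sum to zero:
496×c×(48.8 − 208) + 212×1.67×(48.8 − 12.9) + 193×0.897×(48.8 − 12.9) = 0
-78963 c = -18925
c = -18925/-78963 ≈ 0.2397 J/(g·K)

c ≈ 0.24 J/(g·K)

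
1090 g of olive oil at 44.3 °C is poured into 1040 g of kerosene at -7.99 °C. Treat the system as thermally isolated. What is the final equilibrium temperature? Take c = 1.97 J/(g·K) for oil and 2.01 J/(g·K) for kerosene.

T_f ≈ 18.5 °C

Taking heat into each body as positive, Σ m c ΔT = 0:
1090×1.97×(T − 44.3) + 1040×2.01×(T − (-7.99)) = 0
2147.3(T − 44.3) + 2090.4(T − (-7.99)) = 0
4237.7 T = 78423
T ≈ 18.51 °C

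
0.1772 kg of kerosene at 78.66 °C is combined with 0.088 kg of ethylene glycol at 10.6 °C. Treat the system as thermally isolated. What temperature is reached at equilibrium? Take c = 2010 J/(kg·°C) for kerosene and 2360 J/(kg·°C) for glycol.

T_f ≈ 53.6 °C

|Q_kerosene| = |Q_glycol|:
0.1772*2010*(78.66 − T) = 0.088*2360*(T − 10.6)
356.17(78.66 − T) = 207.68(T − 10.6)
563.85 T = 30218  ⇒  T ≈ 53.59 °C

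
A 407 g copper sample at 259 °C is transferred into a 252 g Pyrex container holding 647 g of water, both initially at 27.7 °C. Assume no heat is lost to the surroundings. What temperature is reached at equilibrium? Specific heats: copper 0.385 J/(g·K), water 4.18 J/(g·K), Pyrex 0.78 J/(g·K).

T_f ≈ 39.6 °C

Energy conservation, ΣQ = 0:
407*0.385*(T − 259) + 647*4.18*(T − 27.7) + 252*0.78*(T − 27.7) = 0
(156.69 + 2704.5 + 196.56) T = 156.69*259 + 2704.5*27.7 + 196.56*27.7
T ≈ 39.55 °C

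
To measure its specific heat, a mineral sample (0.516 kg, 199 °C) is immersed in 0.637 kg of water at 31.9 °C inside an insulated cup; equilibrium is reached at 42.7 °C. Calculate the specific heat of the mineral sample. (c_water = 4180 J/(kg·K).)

c ≈ 357 J/(kg·K)

Heat gained plus heat lost sum to zero:
0.516·c·(42.7 − 199) + 0.637·4180·(42.7 − 31.9) = 0
-80.65 c = -28757
c = -28757/-80.65 ≈ 356.6 J/(kg·K)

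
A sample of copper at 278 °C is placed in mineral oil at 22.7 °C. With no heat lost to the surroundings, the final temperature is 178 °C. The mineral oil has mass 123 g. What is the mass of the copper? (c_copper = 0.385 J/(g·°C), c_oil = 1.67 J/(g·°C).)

Energy conservation, ΣQ = 0:
m·0.385·(178 − 278) + 123·1.67·(178 − 22.7) = 0
-38.5 m = -31900
m = -31900/-38.5 ≈ 828.6 g

m ≈ 829 g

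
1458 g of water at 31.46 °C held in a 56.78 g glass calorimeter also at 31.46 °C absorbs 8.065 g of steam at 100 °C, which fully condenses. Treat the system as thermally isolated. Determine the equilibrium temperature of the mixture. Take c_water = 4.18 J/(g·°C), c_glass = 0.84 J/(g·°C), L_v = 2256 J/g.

T_f ≈ 34.8 °C

Sum of m c ΔT and latent-heat terms is zero:
condense steam: −8.065×2256 = −18195; condensate cools 100→T: 8.065×4.18×(T − 100) = 33.71(T − 100); original water: 6094.4(T − 31.46); glass cup: 56.78×0.84×(T − 31.46) = 47.7(T − 31.46)
6175.8 T = 18195 + 3371.2 + 193232 = 214797
T ≈ 34.78 °C, under the boiling point, so the assumption holds.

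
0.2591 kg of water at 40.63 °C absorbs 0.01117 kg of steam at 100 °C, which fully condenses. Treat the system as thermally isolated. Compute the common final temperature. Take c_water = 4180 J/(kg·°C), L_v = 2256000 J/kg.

Let T be the final temperature. ΣQ_i = 0:
condense steam: −0.01117·2256000 = −25200
  condensate cools 100→T: 0.01117·4180·(T − 100) = 46.69(T − 100)
  original water: 1083(T − 40.63)
1129.7 T = 25200 + 4669.1 + 44004 = 73872
T ≈ 65.39 °C — below 100 °C, confirming all the steam condensed.

T_f ≈ 65.4 °C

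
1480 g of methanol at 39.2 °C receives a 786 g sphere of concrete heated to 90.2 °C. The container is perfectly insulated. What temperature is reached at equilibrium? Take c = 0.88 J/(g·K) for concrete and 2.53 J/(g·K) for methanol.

T_f ≈ 47.2 °C

Heat lost by the concrete equals heat gained by the methanol:
786×0.88×(90.2 − T) = 1480×2.53×(T − 39.2)
691.68(90.2 − T) = 3744.4(T − 39.2)
4436.1 T = 209170  ⇒  T ≈ 47.15 °C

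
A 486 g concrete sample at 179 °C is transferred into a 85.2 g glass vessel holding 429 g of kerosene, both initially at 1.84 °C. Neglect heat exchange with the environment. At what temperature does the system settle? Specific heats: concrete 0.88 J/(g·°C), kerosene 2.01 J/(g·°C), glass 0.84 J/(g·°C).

Energy conservation, ΣQ = 0:
486×0.88×(T − 179) + 429×2.01×(T − 1.84) + 85.2×0.84×(T − 1.84) = 0
427.68(T − 179) + 862.29(T − 1.84) + 71.57(T − 1.84) = 0
(427.68 + 862.29 + 71.57) T = 427.68×179 + 862.29×1.84 + 71.57×1.84
T = 78273/1361.5 ≈ 57.49 °C

T_f ≈ 57.5 °C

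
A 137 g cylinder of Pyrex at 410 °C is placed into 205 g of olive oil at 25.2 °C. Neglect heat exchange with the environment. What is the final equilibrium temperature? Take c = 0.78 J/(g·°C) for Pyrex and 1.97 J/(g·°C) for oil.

T_f ≈ 105.7 °C

Setting the total heat transfer to zero:
137×0.78×(T − 410) + 205×1.97×(T − 25.2) = 0
106.86(T − 410) + 403.85(T − 25.2) = 0
(106.86 + 403.85) T = 106.86×410 + 403.85×25.2
T ≈ 105.71 °C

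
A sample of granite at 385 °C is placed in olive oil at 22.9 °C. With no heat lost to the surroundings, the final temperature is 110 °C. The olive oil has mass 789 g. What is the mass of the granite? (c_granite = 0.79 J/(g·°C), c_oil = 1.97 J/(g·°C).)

m ≈ 623 g

Energy conservation, ΣQ = 0:
m×0.79×(110 − 385) + 789×1.97×(110 − 22.9) = 0
-217.25 m = -135382
m = -135382/-217.25 ≈ 623.2 g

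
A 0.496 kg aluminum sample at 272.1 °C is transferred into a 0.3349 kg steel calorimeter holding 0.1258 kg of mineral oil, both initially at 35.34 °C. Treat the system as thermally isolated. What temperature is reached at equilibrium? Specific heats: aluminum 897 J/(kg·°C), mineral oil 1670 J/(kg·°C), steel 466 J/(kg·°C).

T_f ≈ 165.2 °C

T_f is the heat-capacity-weighted average of the initial temperatures:
T_f = (444.91*272.1 + 210.09*35.34 + 156.06*35.34) / (444.91 + 210.09 + 156.06)
    = 134000 / 811.06 ≈ 165.22 °C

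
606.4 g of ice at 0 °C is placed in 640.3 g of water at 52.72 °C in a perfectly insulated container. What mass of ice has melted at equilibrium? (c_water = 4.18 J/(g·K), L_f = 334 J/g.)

Heat available from the water dropping to 0 °C: 640.3·4.18·52.72 = 141103 J.
Melting all 606.4 g of ice would need 606.4·334 = 202538 J.
That's not enough to melt it all — equilibrium is at 0 °C with ice remaining.
m_melted·334 = 141103  ⇒  m_melted ≈ 422.5 g.

m_melted ≈ 422 g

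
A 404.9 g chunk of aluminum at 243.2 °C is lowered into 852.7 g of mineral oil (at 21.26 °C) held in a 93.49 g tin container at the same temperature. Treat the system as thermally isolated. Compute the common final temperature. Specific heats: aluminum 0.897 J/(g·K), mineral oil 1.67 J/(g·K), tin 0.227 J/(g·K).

T_f ≈ 65.8 °C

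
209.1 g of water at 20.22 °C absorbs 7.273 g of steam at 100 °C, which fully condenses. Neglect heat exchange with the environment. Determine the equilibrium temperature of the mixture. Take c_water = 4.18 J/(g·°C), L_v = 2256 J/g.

T_f ≈ 41.0 °C

Taking heat into each body as positive, Σ m c ΔT = 0:
condense steam: −7.273×2256 = −16408; condensed water 100 °C→T: 30.4(T − 100); original water: 874.04(T − 20.22)
904.44 T = 16408 + 3040.1 + 17673 = 37121
T ≈ 41.04 °C, under the boiling point, so the assumption holds.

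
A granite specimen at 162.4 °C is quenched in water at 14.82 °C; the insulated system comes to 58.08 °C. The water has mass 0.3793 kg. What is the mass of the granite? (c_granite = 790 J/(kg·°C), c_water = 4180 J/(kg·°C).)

Heat lost by the granite = heat gained by the water:
m×790×(162.4 − 58.08) = 0.3793×4180×(58.08 − 14.82)
82413 m = 68588  ⇒  m ≈ 0.8322 kg

m ≈ 0.832 kg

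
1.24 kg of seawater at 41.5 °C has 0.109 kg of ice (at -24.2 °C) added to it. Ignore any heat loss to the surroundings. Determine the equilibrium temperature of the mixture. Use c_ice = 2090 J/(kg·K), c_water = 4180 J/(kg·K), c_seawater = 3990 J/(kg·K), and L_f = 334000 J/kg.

T_f ≈ 30.2 °C

Net heat exchanged in the isolated system is zero:
warm ice to 0 °C: 0.109×2090×(0 − (-24.2)) = 5513; latent heat to melt: 0.109×334000 = 36406; meltwater 0→T: 0.109×4180×T = 455.62 T; seawater cools: 1.24×3990×(T − 41.5) = 4947.6(T − 41.5)
5403.2 T = 205325 − 41919 = 163406
T ≈ 30.24 °C (positive, so assuming full melt was valid).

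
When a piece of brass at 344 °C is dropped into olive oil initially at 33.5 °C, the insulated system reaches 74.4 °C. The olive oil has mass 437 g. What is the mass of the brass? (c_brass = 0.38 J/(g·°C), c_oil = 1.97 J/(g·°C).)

m ≈ 344 g

Setting the total heat transfer to zero:
m×0.38×(74.4 − 344) + 437×1.97×(74.4 − 33.5) = 0
-102.45 m = -35210
m = -35210/-102.45 ≈ 343.7 g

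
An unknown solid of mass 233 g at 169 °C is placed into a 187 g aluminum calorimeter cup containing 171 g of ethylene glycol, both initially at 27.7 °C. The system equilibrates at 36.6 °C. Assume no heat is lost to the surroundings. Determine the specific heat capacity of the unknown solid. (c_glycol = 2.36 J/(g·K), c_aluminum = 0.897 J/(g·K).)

Taking heat into each body as positive, Σ m c ΔT = 0:
233×c×(36.6 − 169) + 171×2.36×(36.6 − 27.7) + 187×0.897×(36.6 − 27.7) = 0
-30849 c = -5084.6
c = -5084.6/-30849 ≈ 0.1648 J/(g·K)

c ≈ 0.165 J/(g·K)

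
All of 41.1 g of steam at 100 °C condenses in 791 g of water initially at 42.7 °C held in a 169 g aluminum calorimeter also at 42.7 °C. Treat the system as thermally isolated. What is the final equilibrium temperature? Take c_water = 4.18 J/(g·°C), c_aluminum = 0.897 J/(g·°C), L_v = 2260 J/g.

Let T be the final temperature. ΣQ_i = 0:
steam→water at 100 °C releases m L_v = 41.1·2260 = 92886; condensate cools 100→T: 41.1·4.18·(T − 100) = 171.8(T − 100); original water: 3306.4(T − 42.7); cup: 151.59(T − 42.7)
3629.8 T = 92886 + 17180 + 147655 = 257721
T ≈ 71.00 °C, under the boiling point, so the assumption holds.

T_f ≈ 71.0 °C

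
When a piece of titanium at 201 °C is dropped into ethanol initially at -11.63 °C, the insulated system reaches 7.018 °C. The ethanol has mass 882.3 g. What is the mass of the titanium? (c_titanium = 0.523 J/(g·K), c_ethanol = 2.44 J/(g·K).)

m ≈ 396 g

Let T be the final temperature. ΣQ_i = 0:
m·0.523·(7.018 − 201) + 882.3·2.44·(7.018 − (-11.63)) = 0
-101.45 m = -40146
m = -40146/-101.45 ≈ 395.7 g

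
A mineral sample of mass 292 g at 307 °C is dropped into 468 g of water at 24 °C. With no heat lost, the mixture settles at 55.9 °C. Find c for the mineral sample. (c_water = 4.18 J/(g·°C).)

Let T be the final temperature. ΣQ_i = 0:
292×c×(55.9 − 307) + 468×4.18×(55.9 − 24) = 0
-73321 c = -62404
c = -62404/-73321 ≈ 0.8511 J/(g·°C)

c ≈ 0.851 J/(g·°C)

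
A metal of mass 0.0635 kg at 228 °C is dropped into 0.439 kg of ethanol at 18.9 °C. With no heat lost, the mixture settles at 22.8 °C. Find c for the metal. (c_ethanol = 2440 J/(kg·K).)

c ≈ 321 J/(kg·K)

m_s c (T_s − T_f) = m_ethanol c_ethanol (T_f − T_0):
0.0635·c·(228 − 22.8) = 0.439·2440·(22.8 − 18.9)
13.03 c = 4177.5  ⇒  c ≈ 320.6 J/(kg·K)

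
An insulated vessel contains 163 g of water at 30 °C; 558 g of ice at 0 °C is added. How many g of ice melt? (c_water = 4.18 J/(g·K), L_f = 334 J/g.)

m_melted ≈ 61.2 g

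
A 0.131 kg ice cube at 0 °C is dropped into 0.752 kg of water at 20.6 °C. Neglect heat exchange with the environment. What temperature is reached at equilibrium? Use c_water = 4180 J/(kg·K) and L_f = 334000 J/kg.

Setting the total heat transfer to zero:
melt ice: 0.131·334000 = 43754
  meltwater 0→T: 0.131·4180·T = 547.58 T
  water: 3143.4(T − 20.6)
3690.9 T = 64753 − 43754 = 20999
T ≈ 5.69 °C. Since T > 0 °C, the all-ice-melts assumption holds.

T_f ≈ 5.7 °C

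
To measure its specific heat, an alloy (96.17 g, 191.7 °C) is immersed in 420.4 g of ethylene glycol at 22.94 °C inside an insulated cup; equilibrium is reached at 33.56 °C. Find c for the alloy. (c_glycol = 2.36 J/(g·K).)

c ≈ 0.693 J/(g·K)

Heat lost by the alloy = heat gained by the glycol:
96.17×c×(191.7 − 33.56) = 420.4×2.36×(33.56 − 22.94)
15208 c = 10537  ⇒  c ≈ 0.6928 J/(g·K)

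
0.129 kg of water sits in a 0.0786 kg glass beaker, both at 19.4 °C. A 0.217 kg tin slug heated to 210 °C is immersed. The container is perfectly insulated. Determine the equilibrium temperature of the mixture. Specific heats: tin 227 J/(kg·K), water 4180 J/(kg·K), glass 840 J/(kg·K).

T_f ≈ 33.7 °C

Let T be the final temperature. ΣQ_i = 0:
0.217×227×(T − 210) + 0.129×4180×(T − 19.4) + 0.0786×840×(T − 19.4) = 0
654.5 T = 22086
T ≈ 33.74 °C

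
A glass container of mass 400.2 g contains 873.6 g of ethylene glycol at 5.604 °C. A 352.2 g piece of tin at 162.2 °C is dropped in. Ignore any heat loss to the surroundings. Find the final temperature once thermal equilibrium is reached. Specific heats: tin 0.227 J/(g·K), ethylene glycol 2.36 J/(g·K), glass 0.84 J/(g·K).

With ΣQ=0 the equilibrium temperature is the m·c-weighted mean:
T_f = (79.95×162.2 + 2061.7×5.604 + 336.17×5.604) / (79.95 + 2061.7 + 336.17)
    = 26405 / 2477.8 ≈ 10.66 °C

T_f ≈ 10.7 °C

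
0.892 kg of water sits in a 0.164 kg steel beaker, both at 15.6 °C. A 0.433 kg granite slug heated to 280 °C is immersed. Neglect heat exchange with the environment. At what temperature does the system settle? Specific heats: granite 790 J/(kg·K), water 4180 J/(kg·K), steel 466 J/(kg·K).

T_f ≈ 37.4 °C

Heat gained plus heat lost sum to zero:
0.433×790×(T − 280) + 0.892×4180×(T − 15.6) + 0.164×466×(T − 15.6) = 0
342.07(T − 280) + 3728.6(T − 15.6) + 76.42(T − 15.6) = 0
(342.07 + 3728.6 + 76.42) T = 342.07×280 + 3728.6×15.6 + 76.42×15.6
T = 155137 / 4147.1 = 37.4 °C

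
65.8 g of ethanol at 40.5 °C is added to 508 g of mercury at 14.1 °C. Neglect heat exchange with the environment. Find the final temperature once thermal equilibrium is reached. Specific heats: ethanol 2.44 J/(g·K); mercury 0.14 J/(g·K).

T_f is the heat-capacity-weighted average of the initial temperatures:
T_f = (160.55*40.5 + 71.12*14.1) / (160.55 + 71.12)
    = 7505.1 / 231.67 ≈ 32.40 °C

T_f ≈ 32.4 °C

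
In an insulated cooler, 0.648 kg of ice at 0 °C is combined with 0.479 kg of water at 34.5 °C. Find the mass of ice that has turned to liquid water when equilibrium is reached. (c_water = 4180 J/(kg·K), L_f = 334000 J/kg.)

Heat available from the water dropping to 0 °C: 0.479·4180·34.5 = 69077 J.
Melting all 0.648 kg of ice would need 0.648·334000 = 216432 J.
Since 69077 < 216432 J, not all the ice melts; equilibrium is at 0 °C.
m_melted·334000 = 69077  ⇒  m_melted ≈ 0.2068 kg.

m_melted ≈ 0.207 kg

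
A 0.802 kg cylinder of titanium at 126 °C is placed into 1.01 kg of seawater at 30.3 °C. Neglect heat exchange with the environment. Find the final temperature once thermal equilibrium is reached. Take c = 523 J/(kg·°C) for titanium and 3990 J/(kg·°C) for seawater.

Setting the total heat transfer to zero:
0.802·523·(T − 126) + 1.01·3990·(T − 30.3) = 0
419.45(T − 126) + 4029.9(T − 30.3) = 0
4449.3 T = 174956
T = 174956/4449.3 ≈ 39.32 °C

T_f ≈ 39.3 °C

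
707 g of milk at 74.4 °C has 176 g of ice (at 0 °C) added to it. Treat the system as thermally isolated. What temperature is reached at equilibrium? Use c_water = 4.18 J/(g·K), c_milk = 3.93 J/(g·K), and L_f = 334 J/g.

Energy balance with sensible and latent terms:
melt ice: 176·334 = 58784; warm the meltwater: 735.68 T; milk cools: 707·3.93·(T − 74.4) = 2778.5(T − 74.4)
3514.2 T = 206721 − 58784 = 147937
T ≈ 42.10 °C. Since T > 0 °C, the all-ice-melts assumption holds.

T_f ≈ 42.1 °C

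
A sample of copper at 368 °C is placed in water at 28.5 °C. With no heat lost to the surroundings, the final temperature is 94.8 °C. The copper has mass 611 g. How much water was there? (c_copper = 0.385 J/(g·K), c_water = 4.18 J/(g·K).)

m ≈ 232 g

Taking heat into each body as positive, Σ m c ΔT = 0:
611·0.385·(94.8 − 368) + m·4.18·(94.8 − 28.5) = 0
277.13 m = 64266
m = 64266/277.13 ≈ 231.9 g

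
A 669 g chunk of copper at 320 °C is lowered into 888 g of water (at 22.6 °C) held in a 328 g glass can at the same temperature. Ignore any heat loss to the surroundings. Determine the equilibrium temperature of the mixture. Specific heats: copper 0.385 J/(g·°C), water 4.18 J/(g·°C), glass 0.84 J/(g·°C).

T_f ≈ 40.6 °C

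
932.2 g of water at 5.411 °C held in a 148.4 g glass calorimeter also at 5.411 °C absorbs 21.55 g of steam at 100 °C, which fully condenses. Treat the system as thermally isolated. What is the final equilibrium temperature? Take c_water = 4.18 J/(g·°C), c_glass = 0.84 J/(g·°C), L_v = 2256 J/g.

Conservation of energy gives ΣQ = 0:
steam→water at 100 °C releases m L_v = 21.55·2256 = 48617; condensate cools 100→T: 21.55·4.18·(T − 100) = 90.08(T − 100); water warms: 932.2·4.18·(T − 5.411) = 3896.6(T − 5.411); glass cup: 148.4·0.84·(T − 5.411) = 124.66(T − 5.411)
4111.3 T = 48617 + 9007.9 + 21759 = 79384
T ≈ 19.31 °C, under the boiling point, so the assumption holds.

T_f ≈ 19.3 °C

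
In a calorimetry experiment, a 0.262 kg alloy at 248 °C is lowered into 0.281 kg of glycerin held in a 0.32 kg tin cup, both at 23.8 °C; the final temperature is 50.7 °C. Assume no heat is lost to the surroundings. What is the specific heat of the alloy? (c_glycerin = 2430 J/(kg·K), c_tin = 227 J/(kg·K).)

c ≈ 393 J/(kg·K)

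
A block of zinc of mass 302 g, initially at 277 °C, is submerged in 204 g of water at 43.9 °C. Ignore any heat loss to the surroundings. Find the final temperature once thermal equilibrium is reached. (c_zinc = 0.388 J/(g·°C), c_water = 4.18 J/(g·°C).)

Setting the total heat transfer to zero:
302*0.388*(T − 277) + 204*4.18*(T − 43.9) = 0
969.9 T = 69892
T ≈ 72.06 °C

T_f ≈ 72.1 °C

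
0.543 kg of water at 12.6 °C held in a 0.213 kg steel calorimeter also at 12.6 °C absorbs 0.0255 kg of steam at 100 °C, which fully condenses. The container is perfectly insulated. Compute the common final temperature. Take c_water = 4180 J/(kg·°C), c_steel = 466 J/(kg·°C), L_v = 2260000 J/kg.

T_f ≈ 39.6 °C

Setting the total heat transfer to zero:
latent heat released on condensation: 0.0255·2260000 = 57630; condensate cools 100→T: 0.0255·4180·(T − 100) = 106.59(T − 100); water warms: 0.543·4180·(T − 12.6) = 2269.7(T − 12.6); steel cup: 0.213·466·(T − 12.6) = 99.26(T − 12.6)
2475.6 T = 57630 + 10659 + 29849 = 98138
T ≈ 39.64 °C, under the boiling point, so the assumption holds.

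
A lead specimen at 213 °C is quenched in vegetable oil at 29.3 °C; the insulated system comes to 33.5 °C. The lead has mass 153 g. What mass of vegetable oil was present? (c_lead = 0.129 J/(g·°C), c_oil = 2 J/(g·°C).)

m ≈ 422 g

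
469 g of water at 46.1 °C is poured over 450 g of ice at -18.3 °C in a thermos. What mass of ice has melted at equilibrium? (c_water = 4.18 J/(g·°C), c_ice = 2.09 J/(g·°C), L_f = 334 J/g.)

m_melted ≈ 219 g

Water can give up m c ΔT = 469·4.18·46.1 = 90375 J before reaching 0 °C.
Of that, 450·2.09·18.3 = 17211 J goes to bring the ice to 0 °C, leaving 73164 J.
To melt every bit of ice: 450·334 = 150300 J.
Since 73164 < 150300 J, not all the ice melts; equilibrium is at 0 °C.
m_melted·334 = 73164  ⇒  m_melted ≈ 219.1 g.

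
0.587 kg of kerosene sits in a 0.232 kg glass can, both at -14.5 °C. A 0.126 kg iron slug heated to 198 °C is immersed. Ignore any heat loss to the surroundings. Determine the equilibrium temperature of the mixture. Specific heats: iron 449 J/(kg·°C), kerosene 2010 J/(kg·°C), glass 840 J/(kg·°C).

T_f ≈ -6.1 °C

Let T be the final temperature. ΣQ_i = 0:
0.126*449*(T − 198) + 0.587*2010*(T − (-14.5)) + 0.232*840*(T − (-14.5)) = 0
1431.3 T = -8732.2
T = -8732.2 / 1431.3 = -6.1 °C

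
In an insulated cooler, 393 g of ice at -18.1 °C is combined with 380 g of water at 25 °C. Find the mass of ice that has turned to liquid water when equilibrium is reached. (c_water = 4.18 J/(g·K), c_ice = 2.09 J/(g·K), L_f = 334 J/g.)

Water can give up m c ΔT = 380×4.18×25 = 39710 J before reaching 0 °C.
Warming the ice to 0 °C takes 393×2.09×18.1 = 14867 J, leaving 24843 J for melting.
Fully melting the ice requires m_ice L_f = 393×334 = 131262 J.
24843 J < 131262 J, so only part of the ice melts and the system sits at 0 °C.
m_melted×334 = 24843  ⇒  m_melted ≈ 74.38 g.

m_melted ≈ 74.4 g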